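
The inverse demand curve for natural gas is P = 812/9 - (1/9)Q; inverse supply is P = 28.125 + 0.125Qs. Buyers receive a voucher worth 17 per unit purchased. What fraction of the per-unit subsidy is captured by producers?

Producer share = 9/17

Pre-subsidy: 812/9 - (1/9)Q = 28.125 + 0.125Q gives Q* = 263 and P* = 61.
With the rebate, buyers effectively pay Pb = Ps − 17, where Ps is the price sellers receive.
On the curves, Pb = 812/9 - (1/9)Q and Ps = 28.125 + 0.125Q; the wedge Ps − Pb = 17 gives 28.125 + 0.125Q − (812/9 - (1/9)Q) = 17, so Q' = 335.
Then Pb = 812/9 − (1/9)·335 = 53 and Ps = 28.125 + 0.125·335 = 70.
Buyers' price falls by P* − Pb = 61 − 53 = 8; sellers' price rises by Ps − P* = 70 − 61 = 9.
So producers capture 9/17 = 9/17 of each unit of subsidy.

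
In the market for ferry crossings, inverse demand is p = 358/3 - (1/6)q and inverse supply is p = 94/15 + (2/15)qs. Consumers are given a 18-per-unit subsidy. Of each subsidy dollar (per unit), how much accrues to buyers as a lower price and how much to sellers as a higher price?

Buyers gain 10 per unit; sellers gain 8 per unit

Pre-subsidy: 358/3 - (1/6)q = 94/15 + (2/15)q gives q* = 3392/9 and p* = 1526/27.
With the rebate, buyers effectively pay pb = ps − 18, where ps is the price sellers receive.
On the curves, pb = 358/3 - (1/6)q and ps = 94/15 + (2/15)q; the wedge ps − pb = 18 gives 94/15 + (2/15)q − (358/3 - (1/6)q) = 18, so q' = 3932/9.
Then pb = 358/3 − (1/6)·(3932/9) = 1256/27 and ps = 94/15 + (2/15)·(3932/9) = 1742/27.
Buyers' price falls by p* − pb = 1526/27 − 1256/27 = 10; sellers' price rises by ps − p* = 1742/27 − 1526/27 = 8.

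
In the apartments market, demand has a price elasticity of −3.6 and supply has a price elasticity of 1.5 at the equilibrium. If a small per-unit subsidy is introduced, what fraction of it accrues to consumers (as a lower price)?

Consumer share = 5/17

For a small subsidy around the equilibrium, the benefit split depends on the relative slopes, which at a point are proportional to the elasticities.
Buyer share = εs/(εs + |εd|) = 1.5/(1.5 + 3.6) = 5/17; seller share = |εd|/(εs + |εd|) = 12/17.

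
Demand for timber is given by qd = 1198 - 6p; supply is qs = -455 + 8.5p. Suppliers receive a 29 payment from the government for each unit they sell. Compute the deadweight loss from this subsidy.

Deadweight loss = 1479

Pre-subsidy: 1198 - 6p = -455 + 8.5p gives p* = 114, q* = 514.
With the subsidy, sellers receive ps = pb + 29 for each unit, where pb is the price buyers pay.
Supply in terms of pb becomes qs = -455 + 8.5(pb + 29) = -208.5 + 8.5pb. Setting this equal to demand: 1198 - 6pb = -208.5 + 8.5pb, so pb = 97.
Sellers receive ps = 97 + 29 = 126; q' = 1198 − 6·97 = 616.
The subsidy expands output by 616 − 514 = 102 past the efficient level; on those units the gap between marginal cost and willingness to pay runs from 0 up to 29.
DWL = ½ × 29 × 102 = 1479.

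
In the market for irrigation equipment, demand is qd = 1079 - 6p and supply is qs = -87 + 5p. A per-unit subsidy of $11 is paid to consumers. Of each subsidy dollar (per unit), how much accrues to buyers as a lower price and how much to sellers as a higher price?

Pre-subsidy: 1079 - 6p = -87 + 5p gives p* = 106, q* = 443.
With the rebate, buyers effectively pay pb = ps − 11, where ps is the price sellers receive.
Demand in terms of ps becomes qd = 1079 − 6(ps − 11) = 1145 - 6ps. Setting this equal to supply: 1145 - 6ps = -87 + 5ps, so ps = 112.
Buyers pay pb = 112 − 11 = 101; q' = -87 + 5·112 = 473.
Buyers' price falls by p* − pb = 106 − 101 = 5; sellers' price rises by ps − p* = 112 − 106 = 6.

Buyers gain $5 per unit; sellers gain $6 per unit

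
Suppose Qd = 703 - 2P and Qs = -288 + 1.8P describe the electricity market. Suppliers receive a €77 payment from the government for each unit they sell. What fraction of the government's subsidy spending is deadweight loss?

DWL / government spending = 77/537

Pre-subsidy: 703 - 2P = -288 + 1.8P gives P* = 4955/19, Q* = 3447/19.
With the subsidy, sellers receive Ps = Pb + 77 for each unit, where Pb is the price buyers pay.
Supply in terms of Pb becomes Qs = -288 + 1.8(Pb + 77) = -149.4 + 1.8Pb. Setting this equal to demand: 703 - 2Pb = -149.4 + 1.8Pb, so Pb = 4262/19.
Sellers receive Ps = 4262/19 + 77 = 5725/19; Q' = 703 − 2·(4262/19) = 4833/19.
ΔCS = ½(3447/19 + 4833/19)(4955/19 − 4262/19) = 2869020/361; ΔPS = ½(3447/19 + 4833/19)(5725/19 − 4955/19) = 3187800/361.
Government spending = 77 × 4833/19 = 372141/19.
DWL = ½ × 77 × (4833/19 − 3447/19) = 53361/19; fraction = (53361/19) / (372141/19) = 77/537.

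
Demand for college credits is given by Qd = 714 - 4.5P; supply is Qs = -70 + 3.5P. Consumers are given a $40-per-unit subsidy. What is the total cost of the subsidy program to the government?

Pre-subsidy: 714 - 4.5P = -70 + 3.5P gives P* = 98, Q* = 273.
With the rebate, buyers effectively pay Pb = Ps − 40, where Ps is the price sellers receive.
Demand in terms of Ps becomes Qd = 714 − 4.5(Ps − 40) = 894 - 4.5Ps. Setting this equal to supply: 894 - 4.5Ps = -70 + 3.5Ps, so Ps = 120.5.
Buyers pay Pb = 120.5 − 40 = 80.5; Q' = -70 + 3.5·120.5 = 351.75.
Government outlay = subsidy × quantity = 40 × 351.75 = 14070.

Government cost = $14070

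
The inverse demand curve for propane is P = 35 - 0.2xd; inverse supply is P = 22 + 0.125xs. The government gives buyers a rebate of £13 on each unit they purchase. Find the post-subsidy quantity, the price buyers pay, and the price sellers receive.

x' = 80; buyers pay £19; sellers receive £32

Pre-subsidy: 35 - 0.2x = 22 + 0.125x gives x* = 40 and P* = 27.
With the rebate, buyers effectively pay Pb = Ps − 13, where Ps is the price sellers receive.
On the curves, Pb = 35 - 0.2x and Ps = 22 + 0.125x; the wedge Ps − Pb = 13 gives 22 + 0.125x − (35 - 0.2x) = 13, so x' = 80.
Then Pb = 35 − 0.2·80 = 19 and Ps = 22 + 0.125·80 = 32.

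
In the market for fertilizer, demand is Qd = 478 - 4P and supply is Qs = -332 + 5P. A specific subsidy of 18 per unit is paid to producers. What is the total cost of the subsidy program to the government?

Government cost = 2844

Pre-subsidy: 478 - 4P = -332 + 5P gives P* = 90, Q* = 118.
With the subsidy, sellers receive Ps = Pb + 18 for each unit, where Pb is the price buyers pay.
Supply in terms of Pb becomes Qs = -332 + 5(Pb + 18) = -242 + 5Pb. Setting this equal to demand: 478 - 4Pb = -242 + 5Pb, so Pb = 80.
Sellers receive Ps = 80 + 18 = 98; Q' = 478 − 4·80 = 158.
Government outlay = subsidy × quantity = 18 × 158 = 2844.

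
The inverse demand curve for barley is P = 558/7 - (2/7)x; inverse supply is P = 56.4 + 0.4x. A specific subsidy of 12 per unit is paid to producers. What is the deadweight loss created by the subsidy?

Pre-subsidy: 558/7 - (2/7)x = 56.4 + 0.4x gives x* = 34 and P* = 70.
With the subsidy, sellers receive Ps = Pb + 12 for each unit, where Pb is the price buyers pay.
On the curves, Pb = 558/7 - (2/7)x and Ps = 56.4 + 0.4x; the wedge Ps − Pb = 12 gives 56.4 + 0.4x − (558/7 - (2/7)x) = 12, so x' = 51.5.
Then Pb = 558/7 − (2/7)·51.5 = 65 and Ps = 56.4 + 0.4·51.5 = 77.
The subsidy expands output by 51.5 − 34 = 17.5 past the efficient level; on those units the gap between marginal cost and willingness to pay runs from 0 up to 12.
DWL = ½ × 12 × 17.5 = 105.

Deadweight loss = 105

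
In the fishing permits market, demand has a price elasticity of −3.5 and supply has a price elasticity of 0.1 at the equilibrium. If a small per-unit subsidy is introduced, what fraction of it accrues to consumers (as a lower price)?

Consumer share = 1/36

For a small subsidy around the equilibrium, the benefit split depends on the relative slopes, which at a point are proportional to the elasticities.
Buyer share = εs/(εs + |εd|) = 0.1/(0.1 + 3.5) = 1/36; seller share = |εd|/(εs + |εd|) = 35/36.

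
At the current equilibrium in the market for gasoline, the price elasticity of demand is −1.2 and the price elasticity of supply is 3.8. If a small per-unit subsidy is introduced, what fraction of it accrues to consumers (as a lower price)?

Consumer share = 0.76

For a small subsidy around the equilibrium, the benefit split depends on the relative slopes, which at a point are proportional to the elasticities.
Buyer share = εs/(εs + |εd|) = 3.8/(3.8 + 1.2) = 0.76; seller share = |εd|/(εs + |εd|) = 0.24.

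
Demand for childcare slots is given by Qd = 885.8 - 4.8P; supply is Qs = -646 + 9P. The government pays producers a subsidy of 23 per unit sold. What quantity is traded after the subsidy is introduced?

Q' = 425

Pre-subsidy: 885.8 - 4.8P = -646 + 9P gives P* = 111, Q* = 353.
With the subsidy, sellers receive Ps = Pb + 23 for each unit, where Pb is the price buyers pay.
Supply in terms of Pb becomes Qs = -646 + 9(Pb + 23) = -439 + 9Pb. Setting this equal to demand: 885.8 - 4.8Pb = -439 + 9Pb, so Pb = 96.
Sellers receive Ps = 96 + 23 = 119; Q' = 885.8 − 4.8·96 = 425.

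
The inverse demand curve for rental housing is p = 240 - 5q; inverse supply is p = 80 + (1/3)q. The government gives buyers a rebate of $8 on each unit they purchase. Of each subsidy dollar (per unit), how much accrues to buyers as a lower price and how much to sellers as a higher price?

Buyers gain $7.5 per unit; sellers gain $0.5 per unit

Pre-subsidy: 240 - 5q = 80 + (1/3)q gives q* = 30 and p* = 90.
With the rebate, buyers effectively pay pb = ps − 8, where ps is the price sellers receive.
On the curves, pb = 240 - 5q and ps = 80 + (1/3)q; the wedge ps − pb = 8 gives 80 + (1/3)q − (240 - 5q) = 8, so q' = 31.5.
Then pb = 240 − 5·31.5 = 82.5 and ps = 80 + (1/3)·31.5 = 90.5.
Buyers' price falls by p* − pb = 90 − 82.5 = 7.5; sellers' price rises by ps − p* = 90.5 − 90 = 0.5.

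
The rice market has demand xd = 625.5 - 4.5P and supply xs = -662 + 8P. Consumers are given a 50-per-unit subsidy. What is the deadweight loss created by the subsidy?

Deadweight loss = 3600

Pre-subsidy: 625.5 - 4.5P = -662 + 8P gives P* = 103, x* = 162.
With the rebate, buyers effectively pay Pb = Ps − 50, where Ps is the price sellers receive.
Demand in terms of Ps becomes xd = 625.5 − 4.5(Ps − 50) = 850.5 - 4.5Ps. Setting this equal to supply: 850.5 - 4.5Ps = -662 + 8Ps, so Ps = 121.
Buyers pay Pb = 121 − 50 = 71; x' = -662 + 8·121 = 306.
The subsidy expands output by 306 − 162 = 144 past the efficient level; on those units the gap between marginal cost and willingness to pay runs from 0 up to 50.
DWL = ½ × 50 × 144 = 3600.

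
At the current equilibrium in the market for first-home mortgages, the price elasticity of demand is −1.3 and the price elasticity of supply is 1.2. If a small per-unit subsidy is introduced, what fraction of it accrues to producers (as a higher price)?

For a small subsidy around the equilibrium, the benefit split depends on the relative slopes, which at a point are proportional to the elasticities.
Buyer share = εs/(εs + |εd|) = 1.2/(1.2 + 1.3) = 0.48; seller share = |εd|/(εs + |εd|) = 0.52.
So producers capture 0.52 of the subsidy.

Producer share = 0.52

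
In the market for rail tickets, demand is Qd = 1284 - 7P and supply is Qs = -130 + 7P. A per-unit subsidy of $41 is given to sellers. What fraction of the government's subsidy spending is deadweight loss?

Pre-subsidy: 1284 - 7P = -130 + 7P gives P* = 101, Q* = 577.
With the subsidy, sellers receive Ps = Pb + 41 for each unit, where Pb is the price buyers pay.
Supply in terms of Pb becomes Qs = -130 + 7(Pb + 41) = 157 + 7Pb. Setting this equal to demand: 1284 - 7Pb = 157 + 7Pb, so Pb = 80.5.
Sellers receive Ps = 80.5 + 41 = 121.5; Q' = 1284 − 7·80.5 = 720.5.
ΔCS = ½(577 + 720.5)(101 − 80.5) = 13299.375; ΔPS = ½(577 + 720.5)(121.5 − 101) = 13299.375.
Government spending = 41 × 720.5 = 29540.5.
DWL = ½ × 41 × (720.5 − 577) = 2941.75; fraction = 2941.75 / 29540.5 = 287/2882.

DWL / government spending = 287/2882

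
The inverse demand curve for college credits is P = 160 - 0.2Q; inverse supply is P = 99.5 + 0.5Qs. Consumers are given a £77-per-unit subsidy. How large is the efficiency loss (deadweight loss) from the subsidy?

Deadweight loss = £4235

Pre-subsidy: 160 - 0.2Q = 99.5 + 0.5Q gives Q* = 605/7 and P* = 999/7.
With the rebate, buyers effectively pay Pb = Ps − 77, where Ps is the price sellers receive.
On the curves, Pb = 160 - 0.2Q and Ps = 99.5 + 0.5Q; the wedge Ps − Pb = 77 gives 99.5 + 0.5Q − (160 - 0.2Q) = 77, so Q' = 1375/7.
Then Pb = 160 − 0.2·(1375/7) = 845/7 and Ps = 99.5 + 0.5·(1375/7) = 1384/7.
The subsidy expands output by 1375/7 − 605/7 = 110 past the efficient level; on those units the gap between marginal cost and willingness to pay runs from 0 up to 77.
DWL = ½ × 77 × 110 = 4235.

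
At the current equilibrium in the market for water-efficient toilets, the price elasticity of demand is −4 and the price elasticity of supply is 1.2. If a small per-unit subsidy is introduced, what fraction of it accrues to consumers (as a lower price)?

Consumer share = 3/13

For a small subsidy around the equilibrium, the benefit split depends on the relative slopes, which at a point are proportional to the elasticities.
Buyer share = εs/(εs + |εd|) = 1.2/(1.2 + 4) = 3/13; seller share = |εd|/(εs + |εd|) = 10/13.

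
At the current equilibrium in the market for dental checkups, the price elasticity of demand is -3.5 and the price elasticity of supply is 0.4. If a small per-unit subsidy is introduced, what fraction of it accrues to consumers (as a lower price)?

For a small subsidy around the equilibrium, the benefit split depends on the relative slopes, which at a point are proportional to the elasticities.
Buyer share = εs/(εs + |εd|) = 0.4/(0.4 + 3.5) = 4/39; seller share = |εd|/(εs + |εd|) = 35/39.

Consumer share = 4/39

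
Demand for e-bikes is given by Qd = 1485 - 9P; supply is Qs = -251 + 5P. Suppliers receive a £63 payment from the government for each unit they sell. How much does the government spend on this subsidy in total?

Pre-subsidy: 1485 - 9P = -251 + 5P gives P* = 124, Q* = 369.
With the subsidy, sellers receive Ps = Pb + 63 for each unit, where Pb is the price buyers pay.
Supply in terms of Pb becomes Qs = -251 + 5(Pb + 63) = 64 + 5Pb. Setting this equal to demand: 1485 - 9Pb = 64 + 5Pb, so Pb = 101.5.
Sellers receive Ps = 101.5 + 63 = 164.5; Q' = 1485 − 9·101.5 = 571.5.
Government outlay = subsidy × quantity = 63 × 571.5 = 36004.5.

Government cost = £36004.5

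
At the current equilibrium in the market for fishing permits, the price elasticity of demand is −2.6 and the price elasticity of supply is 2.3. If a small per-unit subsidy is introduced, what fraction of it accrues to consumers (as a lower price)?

Consumer share = 23/49

For a small subsidy around the equilibrium, the benefit split depends on the relative slopes, which at a point are proportional to the elasticities.
Buyer share = εs/(εs + |εd|) = 2.3/(2.3 + 2.6) = 23/49; seller share = |εd|/(εs + |εd|) = 26/49.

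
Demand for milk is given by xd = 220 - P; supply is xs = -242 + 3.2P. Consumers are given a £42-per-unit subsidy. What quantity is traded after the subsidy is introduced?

Pre-subsidy: 220 - P = -242 + 3.2P gives P* = 110, x* = 110.
With the rebate, buyers effectively pay Pb = Ps − 42, where Ps is the price sellers receive.
Demand in terms of Ps becomes xd = 220 − 1(Ps − 42) = 262 - Ps. Setting this equal to supply: 262 - Ps = -242 + 3.2Ps, so Ps = 120.
Buyers pay Pb = 120 − 42 = 78; x' = -242 + 3.2·120 = 142.

x' = 142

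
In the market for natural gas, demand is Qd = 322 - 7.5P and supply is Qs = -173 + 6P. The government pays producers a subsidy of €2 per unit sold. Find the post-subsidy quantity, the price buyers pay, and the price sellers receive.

Q' = 161/3; buyers pay 322/9; sellers receive 340/9

Pre-subsidy: 322 - 7.5P = -173 + 6P gives P* = 110/3, Q* = 47.
With the subsidy, sellers receive Ps = Pb + 2 for each unit, where Pb is the price buyers pay.
Supply in terms of Pb becomes Qs = -173 + 6(Pb + 2) = -161 + 6Pb. Setting this equal to demand: 322 - 7.5Pb = -161 + 6Pb, so Pb = 322/9.
Sellers receive Ps = 322/9 + 2 = 340/9; Q' = 322 − 7.5·(322/9) = 161/3.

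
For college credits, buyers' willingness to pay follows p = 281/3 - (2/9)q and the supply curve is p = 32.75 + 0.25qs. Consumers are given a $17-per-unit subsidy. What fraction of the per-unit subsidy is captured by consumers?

Consumer share = 8/17

Pre-subsidy: 281/3 - (2/9)q = 32.75 + 0.25q gives q* = 129 and p* = 65.
With the rebate, buyers effectively pay pb = ps − 17, where ps is the price sellers receive.
On the curves, pb = 281/3 - (2/9)q and ps = 32.75 + 0.25q; the wedge ps − pb = 17 gives 32.75 + 0.25q − (281/3 - (2/9)q) = 17, so q' = 165.
Then pb = 281/3 − (2/9)·165 = 57 and ps = 32.75 + 0.25·165 = 74.
Buyers' price falls by p* − pb = 65 − 57 = 8; sellers' price rises by ps − p* = 74 − 65 = 9.
So consumers capture 8/17 = 8/17 of each unit of subsidy.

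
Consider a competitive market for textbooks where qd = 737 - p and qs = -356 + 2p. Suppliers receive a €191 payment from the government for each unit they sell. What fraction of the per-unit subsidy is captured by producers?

Producer share = 1/3

Pre-subsidy: 737 - p = -356 + 2p gives p* = 1093/3, q* = 1118/3.
With the subsidy, sellers receive ps = pb + 191 for each unit, where pb is the price buyers pay.
Supply in terms of pb becomes qs = -356 + 2(pb + 191) = 26 + 2pb. Setting this equal to demand: 737 - pb = 26 + 2pb, so pb = 237.
Sellers receive ps = 237 + 191 = 428; q' = 737 − 1·237 = 500.
Buyers' price falls by p* − pb = 1093/3 − 237 = 382/3; sellers' price rises by ps − p* = 428 − 1093/3 = 191/3.
So producers capture (191/3)/191 = 1/3 of each unit of subsidy.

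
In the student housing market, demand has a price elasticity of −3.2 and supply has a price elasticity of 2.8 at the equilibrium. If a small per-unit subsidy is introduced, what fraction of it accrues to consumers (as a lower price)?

Consumer share = 7/15

For a small subsidy around the equilibrium, the benefit split depends on the relative slopes, which at a point are proportional to the elasticities.
Buyer share = εs/(εs + |εd|) = 2.8/(2.8 + 3.2) = 7/15; seller share = |εd|/(εs + |εd|) = 8/15.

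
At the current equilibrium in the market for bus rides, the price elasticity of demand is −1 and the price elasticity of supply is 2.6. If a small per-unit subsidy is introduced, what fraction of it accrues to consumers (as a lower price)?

For a small subsidy around the equilibrium, the benefit split depends on the relative slopes, which at a point are proportional to the elasticities.
Buyer share = εs/(εs + |εd|) = 2.6/(2.6 + 1) = 13/18; seller share = |εd|/(εs + |εd|) = 5/18.

Consumer share = 13/18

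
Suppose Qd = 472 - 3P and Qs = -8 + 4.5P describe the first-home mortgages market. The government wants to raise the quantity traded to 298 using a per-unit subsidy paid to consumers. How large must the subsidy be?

Required subsidy s = 10 per unit

At Q = 298, invert demand for the buyer price: Pb = (472 − 298)/3 = 58; invert supply for the seller price: Ps = (298 − (-8))/4.5 = 68.
The subsidy must fill the gap: s = Ps − Pb = 68 − 58 = 10.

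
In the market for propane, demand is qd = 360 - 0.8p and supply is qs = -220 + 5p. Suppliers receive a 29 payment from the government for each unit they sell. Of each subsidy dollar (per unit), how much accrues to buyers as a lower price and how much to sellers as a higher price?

Buyers gain 25 per unit; sellers gain 4 per unit

Pre-subsidy: 360 - 0.8p = -220 + 5p gives p* = 100, q* = 280.
With the subsidy, sellers receive ps = pb + 29 for each unit, where pb is the price buyers pay.
Supply in terms of pb becomes qs = -220 + 5(pb + 29) = -75 + 5pb. Setting this equal to demand: 360 - 0.8pb = -75 + 5pb, so pb = 75.
Sellers receive ps = 75 + 29 = 104; q' = 360 − 0.8·75 = 300.
Buyers' price falls by p* − pb = 100 − 75 = 25; sellers' price rises by ps − p* = 104 − 100 = 4.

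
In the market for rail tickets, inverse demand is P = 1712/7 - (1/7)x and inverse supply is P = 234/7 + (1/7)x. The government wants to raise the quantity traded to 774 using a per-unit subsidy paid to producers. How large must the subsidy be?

Required subsidy s = 10 per unit

At x = 774, from the demand curve buyers pay Pb = 1712/7 − (1/7)·774 = 134; from the supply curve sellers need Ps = 234/7 + (1/7)·774 = 144.
The subsidy must fill the gap: s = Ps − Pb = 144 − 134 = 10.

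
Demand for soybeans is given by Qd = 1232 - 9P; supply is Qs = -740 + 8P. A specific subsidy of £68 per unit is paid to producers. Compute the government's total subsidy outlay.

Government cost = £32368

Pre-subsidy: 1232 - 9P = -740 + 8P gives P* = 116, Q* = 188.
With the subsidy, sellers receive Ps = Pb + 68 for each unit, where Pb is the price buyers pay.
Supply in terms of Pb becomes Qs = -740 + 8(Pb + 68) = -196 + 8Pb. Setting this equal to demand: 1232 - 9Pb = -196 + 8Pb, so Pb = 84.
Sellers receive Ps = 84 + 68 = 152; Q' = 1232 − 9·84 = 476.
Government outlay = subsidy × quantity = 68 × 476 = 32368.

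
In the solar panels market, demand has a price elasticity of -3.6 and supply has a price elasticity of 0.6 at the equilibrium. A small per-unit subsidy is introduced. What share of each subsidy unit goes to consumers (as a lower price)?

Consumer share = 1/7

For a small subsidy around the equilibrium, the benefit split depends on the relative slopes, which at a point are proportional to the elasticities.
Buyer share = εs/(εs + |εd|) = 0.6/(0.6 + 3.6) = 1/7; seller share = |εd|/(εs + |εd|) = 6/7.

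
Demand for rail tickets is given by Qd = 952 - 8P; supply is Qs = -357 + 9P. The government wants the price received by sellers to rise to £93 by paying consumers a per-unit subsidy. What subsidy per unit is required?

Required subsidy s = £34 per unit

At a seller price of 93, quantity supplied is -357 + 9·93 = 480.
Buyers absorb 480 only when they pay Pb with 952 − 8·Pb = 480, i.e. Pb = 59.
s = Ps − Pb = 93 − 59 = 34.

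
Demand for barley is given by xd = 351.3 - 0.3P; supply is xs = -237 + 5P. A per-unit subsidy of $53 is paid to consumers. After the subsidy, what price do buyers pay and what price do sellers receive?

Pre-subsidy: 351.3 - 0.3P = -237 + 5P gives P* = 111, x* = 318.
With the rebate, buyers effectively pay Pb = Ps − 53, where Ps is the price sellers receive.
Demand in terms of Ps becomes xd = 351.3 − 0.3(Ps − 53) = 367.2 - 0.3Ps. Setting this equal to supply: 367.2 - 0.3Ps = -237 + 5Ps, so Ps = 114.
Buyers pay Pb = 114 − 53 = 61; x' = -237 + 5·114 = 333.

Buyers pay $61; sellers receive $114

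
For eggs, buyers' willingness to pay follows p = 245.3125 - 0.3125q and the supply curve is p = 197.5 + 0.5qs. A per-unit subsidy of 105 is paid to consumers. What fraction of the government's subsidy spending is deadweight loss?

DWL / government spending = 56/163

Pre-subsidy: 245.3125 - 0.3125q = 197.5 + 0.5q gives q* = 765/13 and p* = 2950/13.
With the rebate, buyers effectively pay pb = ps − 105, where ps is the price sellers receive.
On the curves, pb = 245.3125 - 0.3125q and ps = 197.5 + 0.5q; the wedge ps − pb = 105 gives 197.5 + 0.5q − (245.3125 - 0.3125q) = 105, so q' = 2445/13.
Then pb = 245.3125 − 0.3125·(2445/13) = 2425/13 and ps = 197.5 + 0.5·(2445/13) = 3790/13.
ΔCS = ½(765/13 + 2445/13)(2950/13 − 2425/13) = 842625/169; ΔPS = ½(765/13 + 2445/13)(3790/13 − 2950/13) = 1348200/169.
Government spending = 105 × 2445/13 = 256725/13.
DWL = ½ × 105 × (2445/13 − 765/13) = 88200/13; fraction = (88200/13) / (256725/13) = 56/163.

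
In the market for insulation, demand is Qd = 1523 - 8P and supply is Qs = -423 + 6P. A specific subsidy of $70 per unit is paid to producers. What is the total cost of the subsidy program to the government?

Pre-subsidy: 1523 - 8P = -423 + 6P gives P* = 139, Q* = 411.
With the subsidy, sellers receive Ps = Pb + 70 for each unit, where Pb is the price buyers pay.
Supply in terms of Pb becomes Qs = -423 + 6(Pb + 70) = -3 + 6Pb. Setting this equal to demand: 1523 - 8Pb = -3 + 6Pb, so Pb = 109.
Sellers receive Ps = 109 + 70 = 179; Q' = 1523 − 8·109 = 651.
Government outlay = subsidy × quantity = 70 × 651 = 45570.

Government cost = $45570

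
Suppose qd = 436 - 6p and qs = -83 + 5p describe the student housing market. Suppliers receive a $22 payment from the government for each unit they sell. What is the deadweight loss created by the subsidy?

Pre-subsidy: 436 - 6p = -83 + 5p gives p* = 519/11, q* = 1682/11.
With the subsidy, sellers receive ps = pb + 22 for each unit, where pb is the price buyers pay.
Supply in terms of pb becomes qs = -83 + 5(pb + 22) = 27 + 5pb. Setting this equal to demand: 436 - 6pb = 27 + 5pb, so pb = 409/11.
Sellers receive ps = 409/11 + 22 = 651/11; q' = 436 − 6·(409/11) = 2342/11.
The subsidy expands output by 2342/11 − 1682/11 = 60 past the efficient level; on those units the gap between marginal cost and willingness to pay runs from 0 up to 22.
DWL = ½ × 22 × 60 = 660.

Deadweight loss = $660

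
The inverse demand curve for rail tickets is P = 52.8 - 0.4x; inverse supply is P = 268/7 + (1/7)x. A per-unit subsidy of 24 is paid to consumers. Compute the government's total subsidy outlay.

Government cost = 32352/19

Pre-subsidy: 52.8 - 0.4x = 268/7 + (1/7)x gives x* = 508/19 and P* = 800/19.
With the rebate, buyers effectively pay Pb = Ps − 24, where Ps is the price sellers receive.
On the curves, Pb = 52.8 - 0.4x and Ps = 268/7 + (1/7)x; the wedge Ps − Pb = 24 gives 268/7 + (1/7)x − (52.8 - 0.4x) = 24, so x' = 1348/19.
Then Pb = 52.8 − 0.4·(1348/19) = 464/19 and Ps = 268/7 + (1/7)·(1348/19) = 920/19.
Government outlay = subsidy × quantity = 24 × 1348/19 = 32352/19.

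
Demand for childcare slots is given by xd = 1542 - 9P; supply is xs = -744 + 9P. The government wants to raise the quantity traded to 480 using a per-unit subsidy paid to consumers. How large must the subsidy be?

At x = 480, invert demand for the buyer price: Pb = (1542 − 480)/9 = 118; invert supply for the seller price: Ps = (480 − (-744))/9 = 136.
The subsidy must fill the gap: s = Ps − Pb = 136 − 118 = 18.

Required subsidy s = 18 per unit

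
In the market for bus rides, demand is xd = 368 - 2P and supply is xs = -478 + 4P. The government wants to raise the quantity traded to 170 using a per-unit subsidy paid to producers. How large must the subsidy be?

At x = 170, invert demand for the buyer price: Pb = (368 − 170)/2 = 99; invert supply for the seller price: Ps = (170 − (-478))/4 = 162.
The subsidy must fill the gap: s = Ps − Pb = 162 − 99 = 63.

Required subsidy s = 63 per unit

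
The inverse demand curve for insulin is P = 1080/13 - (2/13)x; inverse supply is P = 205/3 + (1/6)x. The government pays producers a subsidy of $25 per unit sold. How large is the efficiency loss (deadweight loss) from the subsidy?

Deadweight loss = $975

Pre-subsidy: 1080/13 - (2/13)x = 205/3 + (1/6)x gives x* = 46 and P* = 76.
With the subsidy, sellers receive Ps = Pb + 25 for each unit, where Pb is the price buyers pay.
On the curves, Pb = 1080/13 - (2/13)x and Ps = 205/3 + (1/6)x; the wedge Ps − Pb = 25 gives 205/3 + (1/6)x − (1080/13 - (2/13)x) = 25, so x' = 124.
Then Pb = 1080/13 − (2/13)·124 = 64 and Ps = 205/3 + (1/6)·124 = 89.
The subsidy expands output by 124 − 46 = 78 past the efficient level; on those units the gap between marginal cost and willingness to pay runs from 0 up to 25.
DWL = ½ × 25 × 78 = 975.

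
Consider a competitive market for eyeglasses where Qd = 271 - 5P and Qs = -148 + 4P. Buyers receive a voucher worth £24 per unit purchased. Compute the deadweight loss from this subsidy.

Pre-subsidy: 271 - 5P = -148 + 4P gives P* = 419/9, Q* = 344/9.
With the rebate, buyers effectively pay Pb = Ps − 24, where Ps is the price sellers receive.
Demand in terms of Ps becomes Qd = 271 − 5(Ps − 24) = 391 - 5Ps. Setting this equal to supply: 391 - 5Ps = -148 + 4Ps, so Ps = 539/9.
Buyers pay Pb = 539/9 − 24 = 323/9; Q' = -148 + 4·(539/9) = 824/9.
The subsidy expands output by 824/9 − 344/9 = 160/3 past the efficient level; on those units the gap between marginal cost and willingness to pay runs from 0 up to 24.
DWL = ½ × 24 × 160/3 = 640.

Deadweight loss = £640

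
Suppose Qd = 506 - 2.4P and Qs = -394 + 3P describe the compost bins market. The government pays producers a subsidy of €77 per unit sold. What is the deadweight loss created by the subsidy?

Deadweight loss = 11858/3

Pre-subsidy: 506 - 2.4P = -394 + 3P gives P* = 500/3, Q* = 106.
With the subsidy, sellers receive Ps = Pb + 77 for each unit, where Pb is the price buyers pay.
Supply in terms of Pb becomes Qs = -394 + 3(Pb + 77) = -163 + 3Pb. Setting this equal to demand: 506 - 2.4Pb = -163 + 3Pb, so Pb = 1115/9.
Sellers receive Ps = 1115/9 + 77 = 1808/9; Q' = 506 − 2.4·(1115/9) = 626/3.
The subsidy expands output by 626/3 − 106 = 308/3 past the efficient level; on those units the gap between marginal cost and willingness to pay runs from 0 up to 77.
DWL = ½ × 77 × 308/3 = 11858/3.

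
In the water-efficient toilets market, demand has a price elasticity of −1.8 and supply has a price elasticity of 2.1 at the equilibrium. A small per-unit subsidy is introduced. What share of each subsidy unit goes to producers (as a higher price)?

Producer share = 6/13

For a small subsidy around the equilibrium, the benefit split depends on the relative slopes, which at a point are proportional to the elasticities.
Buyer share = εs/(εs + |εd|) = 2.1/(2.1 + 1.8) = 7/13; seller share = |εd|/(εs + |εd|) = 6/13.
So producers capture 6/13 of the subsidy.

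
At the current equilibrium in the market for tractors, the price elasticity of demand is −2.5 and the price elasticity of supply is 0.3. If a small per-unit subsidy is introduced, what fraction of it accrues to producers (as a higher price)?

Producer share = 25/28

For a small subsidy around the equilibrium, the benefit split depends on the relative slopes, which at a point are proportional to the elasticities.
Buyer share = εs/(εs + |εd|) = 0.3/(0.3 + 2.5) = 3/28; seller share = |εd|/(εs + |εd|) = 25/28.
So producers capture 25/28 of the subsidy.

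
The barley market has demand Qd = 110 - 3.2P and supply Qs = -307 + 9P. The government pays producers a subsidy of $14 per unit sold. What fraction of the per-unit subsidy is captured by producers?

Pre-subsidy: 110 - 3.2P = -307 + 9P gives P* = 2085/61, Q* = 38/61.
With the subsidy, sellers receive Ps = Pb + 14 for each unit, where Pb is the price buyers pay.
Supply in terms of Pb becomes Qs = -307 + 9(Pb + 14) = -181 + 9Pb. Setting this equal to demand: 110 - 3.2Pb = -181 + 9Pb, so Pb = 1455/61.
Sellers receive Ps = 1455/61 + 14 = 2309/61; Q' = 110 − 3.2·(1455/61) = 2054/61.
Buyers' price falls by P* − Pb = 2085/61 − 1455/61 = 630/61; sellers' price rises by Ps − P* = 2309/61 − 2085/61 = 224/61.
So producers capture (224/61)/14 = 16/61 of each unit of subsidy.

Producer share = 16/61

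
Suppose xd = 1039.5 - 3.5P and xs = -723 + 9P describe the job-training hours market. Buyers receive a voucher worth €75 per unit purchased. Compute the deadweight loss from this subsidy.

Deadweight loss = €7087.5

Pre-subsidy: 1039.5 - 3.5P = -723 + 9P gives P* = 141, x* = 546.
With the rebate, buyers effectively pay Pb = Ps − 75, where Ps is the price sellers receive.
Demand in terms of Ps becomes xd = 1039.5 − 3.5(Ps − 75) = 1302 - 3.5Ps. Setting this equal to supply: 1302 - 3.5Ps = -723 + 9Ps, so Ps = 162.
Buyers pay Pb = 162 − 75 = 87; x' = -723 + 9·162 = 735.
The subsidy expands output by 735 − 546 = 189 past the efficient level; on those units the gap between marginal cost and willingness to pay runs from 0 up to 75.
DWL = ½ × 75 × 189 = 7087.5.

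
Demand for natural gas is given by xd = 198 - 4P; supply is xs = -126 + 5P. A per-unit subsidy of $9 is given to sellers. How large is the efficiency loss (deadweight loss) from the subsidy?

Pre-subsidy: 198 - 4P = -126 + 5P gives P* = 36, x* = 54.
With the subsidy, sellers receive Ps = Pb + 9 for each unit, where Pb is the price buyers pay.
Supply in terms of Pb becomes xs = -126 + 5(Pb + 9) = -81 + 5Pb. Setting this equal to demand: 198 - 4Pb = -81 + 5Pb, so Pb = 31.
Sellers receive Ps = 31 + 9 = 40; x' = 198 − 4·31 = 74.
The subsidy expands output by 74 − 54 = 20 past the efficient level; on those units the gap between marginal cost and willingness to pay runs from 0 up to 9.
DWL = ½ × 9 × 20 = 90.

Deadweight loss = $90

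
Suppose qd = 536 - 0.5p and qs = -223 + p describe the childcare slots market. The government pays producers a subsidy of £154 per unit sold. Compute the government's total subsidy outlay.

Government cost = 154462/3

Pre-subsidy: 536 - 0.5p = -223 + p gives p* = 506, q* = 283.
With the subsidy, sellers receive ps = pb + 154 for each unit, where pb is the price buyers pay.
Supply in terms of pb becomes qs = -223 + 1(pb + 154) = -69 + pb. Setting this equal to demand: 536 - 0.5pb = -69 + pb, so pb = 1210/3.
Sellers receive ps = 1210/3 + 154 = 1672/3; q' = 536 − 0.5·(1210/3) = 1003/3.
Government outlay = subsidy × quantity = 154 × 1003/3 = 154462/3.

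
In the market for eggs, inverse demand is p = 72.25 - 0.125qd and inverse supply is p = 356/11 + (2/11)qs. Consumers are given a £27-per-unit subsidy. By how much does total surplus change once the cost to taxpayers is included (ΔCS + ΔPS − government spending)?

Net change in total surplus = -£1188

Pre-subsidy: 72.25 - 0.125q = 356/11 + (2/11)q gives q* = 130 and p* = 56.
With the rebate, buyers effectively pay pb = ps − 27, where ps is the price sellers receive.
On the curves, pb = 72.25 - 0.125q and ps = 356/11 + (2/11)q; the wedge ps − pb = 27 gives 356/11 + (2/11)q − (72.25 - 0.125q) = 27, so q' = 218.
Then pb = 72.25 − 0.125·218 = 45 and ps = 356/11 + (2/11)·218 = 72.
ΔCS = ½(130 + 218)(56 − 45) = 1914; ΔPS = ½(130 + 218)(72 − 56) = 2784.
Government spending = 27 × 218 = 5886.
Net change = 1914 + 2784 − 5886 = -1188. The loss equals the DWL triangle ½·27·88.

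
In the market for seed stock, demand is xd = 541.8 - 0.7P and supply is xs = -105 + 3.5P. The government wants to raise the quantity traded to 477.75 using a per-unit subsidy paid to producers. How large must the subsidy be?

Required subsidy s = 75 per unit

At x = 477.75, invert demand for the buyer price: Pb = (541.8 − 477.75)/0.7 = 91.5; invert supply for the seller price: Ps = (477.75 − (-105))/3.5 = 166.5.
The subsidy must fill the gap: s = Ps − Pb = 166.5 − 91.5 = 75.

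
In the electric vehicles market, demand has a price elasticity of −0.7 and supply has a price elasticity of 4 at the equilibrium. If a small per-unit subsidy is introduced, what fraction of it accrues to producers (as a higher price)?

For a small subsidy around the equilibrium, the benefit split depends on the relative slopes, which at a point are proportional to the elasticities.
Buyer share = εs/(εs + |εd|) = 4/(4 + 0.7) = 40/47; seller share = |εd|/(εs + |εd|) = 7/47.
So producers capture 7/47 of the subsidy.

Producer share = 7/47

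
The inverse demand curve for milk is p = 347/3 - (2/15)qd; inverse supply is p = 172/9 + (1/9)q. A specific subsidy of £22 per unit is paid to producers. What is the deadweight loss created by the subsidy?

Pre-subsidy: 347/3 - (2/15)q = 172/9 + (1/9)q gives q* = 395 and p* = 63.
With the subsidy, sellers receive ps = pb + 22 for each unit, where pb is the price buyers pay.
On the curves, pb = 347/3 - (2/15)q and ps = 172/9 + (1/9)q; the wedge ps − pb = 22 gives 172/9 + (1/9)q − (347/3 - (2/15)q) = 22, so q' = 485.
Then pb = 347/3 − (2/15)·485 = 51 and ps = 172/9 + (1/9)·485 = 73.
The subsidy expands output by 485 − 395 = 90 past the efficient level; on those units the gap between marginal cost and willingness to pay runs from 0 up to 22.
DWL = ½ × 22 × 90 = 990.

Deadweight loss = £990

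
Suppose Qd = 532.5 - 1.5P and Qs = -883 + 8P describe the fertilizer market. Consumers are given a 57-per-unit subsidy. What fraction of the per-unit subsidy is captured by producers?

Producer share = 3/19

Pre-subsidy: 532.5 - 1.5P = -883 + 8P gives P* = 149, Q* = 309.
With the rebate, buyers effectively pay Pb = Ps − 57, where Ps is the price sellers receive.
Demand in terms of Ps becomes Qd = 532.5 − 1.5(Ps − 57) = 618 - 1.5Ps. Setting this equal to supply: 618 - 1.5Ps = -883 + 8Ps, so Ps = 158.
Buyers pay Pb = 158 − 57 = 101; Q' = -883 + 8·158 = 381.
Buyers' price falls by P* − Pb = 149 − 101 = 48; sellers' price rises by Ps − P* = 158 − 149 = 9.
So producers capture 9/57 = 3/19 of each unit of subsidy.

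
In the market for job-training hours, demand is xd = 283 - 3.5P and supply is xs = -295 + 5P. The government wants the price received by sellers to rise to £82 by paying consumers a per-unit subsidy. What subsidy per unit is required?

At a seller price of 82, quantity supplied is -295 + 5·82 = 115.
Buyers absorb 115 only when they pay Pb with 283 − 3.5·Pb = 115, i.e. Pb = 48.
s = Ps − Pb = 82 − 48 = 34.

Required subsidy s = £34 per unit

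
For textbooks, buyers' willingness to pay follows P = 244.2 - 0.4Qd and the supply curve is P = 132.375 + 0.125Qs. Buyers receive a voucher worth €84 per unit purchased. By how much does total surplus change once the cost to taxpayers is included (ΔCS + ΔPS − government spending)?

Net change in total surplus = -€6720

Pre-subsidy: 244.2 - 0.4Q = 132.375 + 0.125Q gives Q* = 213 and P* = 159.
With the rebate, buyers effectively pay Pb = Ps − 84, where Ps is the price sellers receive.
On the curves, Pb = 244.2 - 0.4Q and Ps = 132.375 + 0.125Q; the wedge Ps − Pb = 84 gives 132.375 + 0.125Q − (244.2 - 0.4Q) = 84, so Q' = 373.
Then Pb = 244.2 − 0.4·373 = 95 and Ps = 132.375 + 0.125·373 = 179.
ΔCS = ½(213 + 373)(159 − 95) = 18752; ΔPS = ½(213 + 373)(179 − 159) = 5860.
Government spending = 84 × 373 = 31332.
Net change = 18752 + 5860 − 31332 = -6720. The loss equals the DWL triangle ½·84·160.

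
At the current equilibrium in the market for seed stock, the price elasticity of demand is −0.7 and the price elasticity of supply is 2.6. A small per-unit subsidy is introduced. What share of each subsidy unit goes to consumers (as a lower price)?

Consumer share = 26/33

For a small subsidy around the equilibrium, the benefit split depends on the relative slopes, which at a point are proportional to the elasticities.
Buyer share = εs/(εs + |εd|) = 2.6/(2.6 + 0.7) = 26/33; seller share = |εd|/(εs + |εd|) = 7/33.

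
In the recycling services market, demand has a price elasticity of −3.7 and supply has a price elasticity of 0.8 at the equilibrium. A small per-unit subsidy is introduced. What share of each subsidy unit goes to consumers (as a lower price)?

For a small subsidy around the equilibrium, the benefit split depends on the relative slopes, which at a point are proportional to the elasticities.
Buyer share = εs/(εs + |εd|) = 0.8/(0.8 + 3.7) = 8/45; seller share = |εd|/(εs + |εd|) = 37/45.

Consumer share = 8/45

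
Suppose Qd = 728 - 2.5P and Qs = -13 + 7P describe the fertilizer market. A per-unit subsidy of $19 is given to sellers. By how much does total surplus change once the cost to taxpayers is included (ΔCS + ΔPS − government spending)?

Pre-subsidy: 728 - 2.5P = -13 + 7P gives P* = 78, Q* = 533.
With the subsidy, sellers receive Ps = Pb + 19 for each unit, where Pb is the price buyers pay.
Supply in terms of Pb becomes Qs = -13 + 7(Pb + 19) = 120 + 7Pb. Setting this equal to demand: 728 - 2.5Pb = 120 + 7Pb, so Pb = 64.
Sellers receive Ps = 64 + 19 = 83; Q' = 728 − 2.5·64 = 568.
ΔCS = ½(533 + 568)(78 − 64) = 7707; ΔPS = ½(533 + 568)(83 − 78) = 2752.5.
Government spending = 19 × 568 = 10792.
Net change = 7707 + 2752.5 − 10792 = -332.5. The loss equals the DWL triangle ½·19·35.

Net change in total surplus = -$332.5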